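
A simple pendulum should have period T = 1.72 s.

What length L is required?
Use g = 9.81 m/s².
T = 2π√(L/g) → L = g(T/2π)² = 9.81×(1.72/2π)² = 0.7351 m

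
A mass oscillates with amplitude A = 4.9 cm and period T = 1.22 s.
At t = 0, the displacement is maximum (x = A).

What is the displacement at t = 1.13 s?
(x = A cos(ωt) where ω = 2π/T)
ω = 2π/T = 2π/1.22 = 5.15 rad/s
x = A cos(ωt) = 4.9×cos(5.15×1.13) = 4.383 cm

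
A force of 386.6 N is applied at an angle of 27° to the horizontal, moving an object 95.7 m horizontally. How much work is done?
W = Fd cosθ = 386.6×95.7×cos(27°) = 32965.0 J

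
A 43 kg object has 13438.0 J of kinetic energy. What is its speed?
KE = ½mv² → v = √(2KE/m) = √(2×13438.0/43) = 25.0 m/s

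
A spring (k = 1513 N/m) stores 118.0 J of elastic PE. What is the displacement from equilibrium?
PE = ½kx² → x = √(2PE/k) = √(2×118.0/1513) = 0.3949 m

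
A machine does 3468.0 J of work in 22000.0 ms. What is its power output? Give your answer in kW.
P = W/t = 3468 J / 22 s = 157.6 W = 0.1576 kW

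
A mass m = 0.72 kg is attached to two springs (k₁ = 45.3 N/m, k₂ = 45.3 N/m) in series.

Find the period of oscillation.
k_eq = k₁k₂/(k₁+k₂) = 22.65 N/m
T = 2π√(m/k_eq) = 2π√(0.72/22.65) = 1.12 s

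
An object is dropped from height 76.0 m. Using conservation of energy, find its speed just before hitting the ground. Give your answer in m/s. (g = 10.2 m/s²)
mgh = ½mv² → v = √(2gh) = √(2×10.2×76) = 39.38 m/s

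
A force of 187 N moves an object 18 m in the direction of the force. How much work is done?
W = Fd = 187×18 = 3366.0 J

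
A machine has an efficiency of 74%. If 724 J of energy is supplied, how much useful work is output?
W_out = η × W_in = 0.74 × 724 = 535.76 J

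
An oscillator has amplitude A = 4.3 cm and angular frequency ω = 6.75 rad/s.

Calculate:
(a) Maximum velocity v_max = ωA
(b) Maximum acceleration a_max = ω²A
v_max = ωA = 6.75×0.043 = 0.2903 m/s
a_max = ω²A = 6.75²×0.043 = 1.959 m/s²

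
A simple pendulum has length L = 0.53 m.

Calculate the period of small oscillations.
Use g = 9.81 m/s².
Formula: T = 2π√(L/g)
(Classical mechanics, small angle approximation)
T = 2π√(L/g) = 2π√(0.53/9.81) = 1.46 s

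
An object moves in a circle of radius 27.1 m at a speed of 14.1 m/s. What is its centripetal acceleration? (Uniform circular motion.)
a_c = v²/r = 14.1²/27.1 = 198.81/27.1 = 7.34 m/s²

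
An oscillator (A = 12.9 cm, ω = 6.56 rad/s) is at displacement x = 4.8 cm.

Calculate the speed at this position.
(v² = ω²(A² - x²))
v = ω√(A² − x²) = 6.56×√(0.129² − 0.048²) = 0.7855 m/s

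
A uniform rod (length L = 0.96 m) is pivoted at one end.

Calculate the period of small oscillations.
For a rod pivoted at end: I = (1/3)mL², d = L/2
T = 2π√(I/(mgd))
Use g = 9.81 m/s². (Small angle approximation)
I/m = (1/3)L² = 0.3072 m²; d = L/2 = 0.48 m
T = 2π√(I/(mgd)) = 2π√(0.3072/(9.81×0.48)) = 1.605 s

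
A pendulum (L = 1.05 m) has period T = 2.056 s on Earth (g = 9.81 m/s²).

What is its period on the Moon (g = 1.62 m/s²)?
T = 2π√(L/g), so T_moon/T_earth = √(g_earth/g_moon)
T_moon = 2π√(1.05/1.62) = 5.058 s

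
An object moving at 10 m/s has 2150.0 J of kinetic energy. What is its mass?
KE = ½mv² → m = 2KE/v² = 2×2150.0/10² = 43.0 kg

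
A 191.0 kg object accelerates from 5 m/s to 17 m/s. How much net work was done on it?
W_net = ΔKE = ½m(v₂² − v₁²) = ½×191.0×(17² − 5²) = 25212.0 J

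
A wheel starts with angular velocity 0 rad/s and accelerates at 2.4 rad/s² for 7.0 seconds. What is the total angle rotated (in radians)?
θ = ω₀t + ½αt² = 0×7.0 + ½×2.4×7.0² = 58.8 rad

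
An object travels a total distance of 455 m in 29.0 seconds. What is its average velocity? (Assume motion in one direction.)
v_avg = Δd / Δt = 455 / 29.0 = 15.69 m/s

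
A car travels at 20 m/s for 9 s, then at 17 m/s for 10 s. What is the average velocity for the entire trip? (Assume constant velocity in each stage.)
d₁ = v₁t₁ = 20 × 9 = 180 m
d₂ = v₂t₂ = 17 × 10 = 170 m
d_total = 350 m, t_total = 19 s
v_avg = d_total/t_total = 350/19 = 18.42 m/s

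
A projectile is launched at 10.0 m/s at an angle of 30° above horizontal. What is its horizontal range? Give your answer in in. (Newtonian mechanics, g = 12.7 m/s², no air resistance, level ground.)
R = v₀² sin(2θ) / g (with unit conversion) = 268.5 in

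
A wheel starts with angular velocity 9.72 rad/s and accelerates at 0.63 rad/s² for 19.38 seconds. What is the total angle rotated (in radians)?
θ = ω₀t + ½αt² = 9.72×19.38 + ½×0.63×19.38² = 306.68 rad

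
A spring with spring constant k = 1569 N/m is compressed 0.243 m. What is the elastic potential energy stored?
PE = ½kx² = ½×1569×0.243² = 46.32 J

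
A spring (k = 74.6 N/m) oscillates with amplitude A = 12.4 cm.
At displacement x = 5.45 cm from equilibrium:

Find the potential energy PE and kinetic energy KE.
E_total = ½kA² = ½×74.6×(0.124)² = 0.5735 J
PE = ½kx² = ½×74.6×(0.0545)² = 0.1108 J
KE = E_total − PE = 0.4627 J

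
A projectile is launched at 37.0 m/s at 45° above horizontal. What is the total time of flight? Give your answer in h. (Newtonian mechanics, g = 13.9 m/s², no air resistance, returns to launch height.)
T = 2v₀sin(θ)/g (with unit conversion) = 0.001046 h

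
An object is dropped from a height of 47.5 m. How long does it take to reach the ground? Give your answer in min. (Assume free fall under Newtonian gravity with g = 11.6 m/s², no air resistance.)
t = √(2h/g) (with unit conversion) = 0.0477 min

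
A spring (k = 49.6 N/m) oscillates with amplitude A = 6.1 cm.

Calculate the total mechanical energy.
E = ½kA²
E = ½kA² = ½×49.6×(0.061)² = 0.09228 J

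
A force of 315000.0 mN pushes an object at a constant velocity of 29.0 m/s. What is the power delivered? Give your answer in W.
P = Fv = 315 N × 29 m/s = 9135 W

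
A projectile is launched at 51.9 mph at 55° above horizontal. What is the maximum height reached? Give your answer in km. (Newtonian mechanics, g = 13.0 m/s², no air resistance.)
H = v₀²sin²(θ)/(2g) (with unit conversion) = 0.01389 km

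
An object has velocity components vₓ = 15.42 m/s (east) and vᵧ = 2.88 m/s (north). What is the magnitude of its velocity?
|v| = √(vₓ² + vᵧ²) = √(15.42² + 2.88²) = √(246.071) = 15.69 m/s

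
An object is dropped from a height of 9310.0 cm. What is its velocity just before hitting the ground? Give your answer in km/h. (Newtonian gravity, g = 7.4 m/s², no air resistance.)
v = √(2gh) (with unit conversion) = 133.6 km/h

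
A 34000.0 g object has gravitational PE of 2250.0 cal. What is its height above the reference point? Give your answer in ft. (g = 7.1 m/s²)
PE = mgh → h = PE/(mg) = 9414 J / (34 kg × 7.1 m/s²) = 39 m = 127.9 ft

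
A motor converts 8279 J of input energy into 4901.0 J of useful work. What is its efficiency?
η = W_out/W_in = 4901.0/8279 = 0.592 = 59.2%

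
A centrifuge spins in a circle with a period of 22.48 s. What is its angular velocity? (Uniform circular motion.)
ω = 2π/T = 2π/22.48 = 0.2795 rad/s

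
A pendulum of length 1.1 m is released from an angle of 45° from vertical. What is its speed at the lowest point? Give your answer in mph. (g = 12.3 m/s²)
h = L(1 − cosθ) = 1.1×(1 − cos45°) = 0.3222 m
v = √(2gh) = √(2×12.3×0.3222) = 2.815 m/s = 6.298 mph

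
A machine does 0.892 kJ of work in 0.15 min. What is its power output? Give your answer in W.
P = W/t = 892 J / 9 s = 99.11 W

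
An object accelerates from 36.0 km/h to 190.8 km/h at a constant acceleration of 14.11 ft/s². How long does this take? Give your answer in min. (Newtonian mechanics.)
t = (v - v₀)/a (with unit conversion) = 0.1666 min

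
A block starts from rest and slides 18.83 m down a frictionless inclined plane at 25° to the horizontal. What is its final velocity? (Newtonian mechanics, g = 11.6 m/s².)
a = g sin(θ) = 11.6 × sin(25°) = 4.9 m/s²
v = √(2ad) = √(2 × 4.9 × 18.83) = 13.59 m/s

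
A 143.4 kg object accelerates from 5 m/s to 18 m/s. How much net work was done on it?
W_net = ΔKE = ½m(v₂² − v₁²) = ½×143.4×(18² − 5²) = 21438.3 J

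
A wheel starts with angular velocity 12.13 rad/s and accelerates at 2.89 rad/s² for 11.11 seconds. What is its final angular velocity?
ω = ω₀ + αt = 12.13 + 2.89 × 11.11 = 44.24 rad/s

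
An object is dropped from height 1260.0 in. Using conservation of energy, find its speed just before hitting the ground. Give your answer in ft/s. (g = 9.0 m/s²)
mgh = ½mv² → v = √(2gh) = √(2×9.0×32) = 24 m/s = 78.75 ft/s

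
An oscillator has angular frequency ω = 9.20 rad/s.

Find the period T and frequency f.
T = 2π/ω = 2π/9.2 = 0.683 s; f = ω/2π = 1.464 Hz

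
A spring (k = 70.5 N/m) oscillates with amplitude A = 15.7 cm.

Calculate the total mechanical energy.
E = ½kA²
E = ½kA² = ½×70.5×(0.157)² = 0.8689 J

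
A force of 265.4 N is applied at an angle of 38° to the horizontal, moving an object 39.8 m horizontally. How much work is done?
W = Fd cosθ = 265.4×39.8×cos(38°) = 8323.7 J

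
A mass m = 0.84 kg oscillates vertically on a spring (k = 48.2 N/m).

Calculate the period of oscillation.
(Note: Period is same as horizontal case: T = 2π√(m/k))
T = 2π√(m/k) = 2π√(0.84/48.2) = 0.8295 s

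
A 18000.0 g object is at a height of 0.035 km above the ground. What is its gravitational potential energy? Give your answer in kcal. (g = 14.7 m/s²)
PE = mgh = 18 kg × 14.7 m/s² × 35 m = 9261 J = 2.213 kcal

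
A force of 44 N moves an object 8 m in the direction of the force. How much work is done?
W = Fd = 44×8 = 352.0 J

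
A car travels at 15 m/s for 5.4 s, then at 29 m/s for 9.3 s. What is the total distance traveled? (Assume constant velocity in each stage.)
d₁ = v₁t₁ = 15 × 5.4 = 81 m
d₂ = v₂t₂ = 29 × 9.3 = 269.7 m
d_total = 81 + 269.7 = 350.7 m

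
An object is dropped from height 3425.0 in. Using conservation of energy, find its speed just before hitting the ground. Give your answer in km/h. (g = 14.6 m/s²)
mgh = ½mv² → v = √(2gh) = √(2×14.6×86.99) = 50.4 m/s = 181.4 km/h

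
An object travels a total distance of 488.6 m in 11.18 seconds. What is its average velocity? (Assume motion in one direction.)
v_avg = Δd / Δt = 488.6 / 11.18 = 43.7 m/s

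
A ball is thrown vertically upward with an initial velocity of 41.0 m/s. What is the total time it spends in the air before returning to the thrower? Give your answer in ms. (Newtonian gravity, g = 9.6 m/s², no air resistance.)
t_total = 2v₀/g (with unit conversion) = 8542.0 ms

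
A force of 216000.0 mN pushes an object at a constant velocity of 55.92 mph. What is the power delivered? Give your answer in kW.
P = Fv = 216 N × 25 m/s = 5400 W = 5.4 kW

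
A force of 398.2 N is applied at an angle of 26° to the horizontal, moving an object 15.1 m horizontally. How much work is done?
W = Fd cosθ = 398.2×15.1×cos(26°) = 5404.3 J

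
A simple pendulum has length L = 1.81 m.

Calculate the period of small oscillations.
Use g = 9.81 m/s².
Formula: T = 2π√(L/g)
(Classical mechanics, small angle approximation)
T = 2π√(L/g) = 2π√(1.81/9.81) = 2.699 s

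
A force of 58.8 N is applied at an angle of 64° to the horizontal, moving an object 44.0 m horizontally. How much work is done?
W = Fd cosθ = 58.8×44.0×cos(64°) = 1134.2 J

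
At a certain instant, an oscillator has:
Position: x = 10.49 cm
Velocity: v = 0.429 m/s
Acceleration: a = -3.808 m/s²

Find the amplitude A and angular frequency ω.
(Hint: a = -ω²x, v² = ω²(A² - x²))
a = −ω²x → ω = √(|a|/x) = √(3.808/0.1049) = 6.025 rad/s
v² = ω²(A² − x²) → A = √(x² + v²/ω²) = √(0.1049² + 0.429²/6.025²) = 0.1268 m = 12.68 cm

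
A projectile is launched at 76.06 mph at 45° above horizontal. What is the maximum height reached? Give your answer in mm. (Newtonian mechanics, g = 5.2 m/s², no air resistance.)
H = v₀²sin²(θ)/(2g) (with unit conversion) = 55580.0 mm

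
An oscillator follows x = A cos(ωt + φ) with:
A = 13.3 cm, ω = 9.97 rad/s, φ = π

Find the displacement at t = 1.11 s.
x = A cos(ωt + φ) = 13.3×cos(9.97×1.11 + π) = -0.9452 cm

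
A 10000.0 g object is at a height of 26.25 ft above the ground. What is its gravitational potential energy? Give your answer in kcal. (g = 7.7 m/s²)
PE = mgh = 10 kg × 7.7 m/s² × 8.001 m = 616.1 J = 0.1472 kcal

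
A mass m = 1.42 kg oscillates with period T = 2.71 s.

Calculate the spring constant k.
T = 2π√(m/k) → k = m(2π/T)² = 1.42×(2π/2.71)² = 7.633 N/m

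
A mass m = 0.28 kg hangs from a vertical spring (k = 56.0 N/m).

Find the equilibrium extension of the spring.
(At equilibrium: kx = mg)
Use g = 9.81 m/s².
x_eq = mg/k = 0.28×9.81/56.0 = 0.04905 m = 4.905 cm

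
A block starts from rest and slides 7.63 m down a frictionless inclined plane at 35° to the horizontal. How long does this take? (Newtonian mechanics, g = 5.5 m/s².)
a = g sin(θ) = 5.5 × sin(35°) = 3.15 m/s²
t = √(2d/a) = √(2 × 7.63 / 3.15) = 2.2 s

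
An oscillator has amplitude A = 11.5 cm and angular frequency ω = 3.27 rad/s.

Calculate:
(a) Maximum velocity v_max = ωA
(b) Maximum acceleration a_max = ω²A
v_max = ωA = 3.27×0.115 = 0.376 m/s
a_max = ω²A = 3.27²×0.115 = 1.23 m/s²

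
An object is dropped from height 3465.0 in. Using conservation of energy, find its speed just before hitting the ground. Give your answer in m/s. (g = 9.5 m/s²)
mgh = ½mv² → v = √(2gh) = √(2×9.5×88.01) = 40.89 m/s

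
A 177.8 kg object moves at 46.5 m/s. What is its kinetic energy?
KE = ½mv² = ½×177.8×46.5² = 192224.0 J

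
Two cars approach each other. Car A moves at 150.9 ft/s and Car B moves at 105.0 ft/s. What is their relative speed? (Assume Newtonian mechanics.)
v_rel = v_A + v_B = 150.9 + 105.0 = 255.9 ft/s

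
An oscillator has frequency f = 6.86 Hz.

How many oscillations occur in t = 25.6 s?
n = f×t = 6.86×25.6 = 175.6 oscillations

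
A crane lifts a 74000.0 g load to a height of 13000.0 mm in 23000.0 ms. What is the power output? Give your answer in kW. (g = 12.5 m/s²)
W = mgh = 74×12.5×13 = 1.202e+04 J
P = W/t = 1.202e+04/23 = 522.8 W = 0.5228 kW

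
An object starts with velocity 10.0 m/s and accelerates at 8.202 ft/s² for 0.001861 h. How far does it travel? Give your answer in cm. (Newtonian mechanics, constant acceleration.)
d = v₀t + ½at² (with unit conversion) = 12310.0 cm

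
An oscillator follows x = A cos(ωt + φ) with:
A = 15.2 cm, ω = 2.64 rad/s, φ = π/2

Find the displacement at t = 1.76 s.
x = A cos(ωt + φ) = 15.2×cos(2.64×1.76 + π/2) = 15.17 cm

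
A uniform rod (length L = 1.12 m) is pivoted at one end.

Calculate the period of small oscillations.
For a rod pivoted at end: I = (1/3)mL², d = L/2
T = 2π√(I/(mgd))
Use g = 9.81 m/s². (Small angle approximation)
I/m = (1/3)L² = 0.4181 m²; d = L/2 = 0.56 m
T = 2π√(I/(mgd)) = 2π√(0.4181/(9.81×0.56)) = 1.733 s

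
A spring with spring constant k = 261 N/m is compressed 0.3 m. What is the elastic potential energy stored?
PE = ½kx² = ½×261×0.3² = 11.74 J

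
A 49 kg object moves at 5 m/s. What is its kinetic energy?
KE = ½mv² = ½×49×5² = 612.5 J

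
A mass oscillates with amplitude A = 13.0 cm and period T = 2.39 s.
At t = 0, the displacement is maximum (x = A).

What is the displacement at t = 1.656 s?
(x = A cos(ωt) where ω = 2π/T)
ω = 2π/T = 2π/2.39 = 2.629 rad/s
x = A cos(ωt) = 13.0×cos(2.629×1.656) = -4.566 cm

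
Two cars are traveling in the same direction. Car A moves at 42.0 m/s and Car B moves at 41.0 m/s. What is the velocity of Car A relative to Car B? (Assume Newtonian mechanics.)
v_rel = v_A - v_B = 42.0 - 41.0 = 1.0 m/s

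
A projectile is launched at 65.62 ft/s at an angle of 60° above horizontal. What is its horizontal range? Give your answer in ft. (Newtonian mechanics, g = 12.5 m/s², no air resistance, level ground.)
R = v₀² sin(2θ) / g (with unit conversion) = 90.93 ft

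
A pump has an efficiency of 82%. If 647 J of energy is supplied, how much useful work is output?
W_out = η × W_in = 0.82 × 647 = 530.54 J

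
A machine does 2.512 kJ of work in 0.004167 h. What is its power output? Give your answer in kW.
P = W/t = 2512 J / 15 s = 167.5 W = 0.1675 kW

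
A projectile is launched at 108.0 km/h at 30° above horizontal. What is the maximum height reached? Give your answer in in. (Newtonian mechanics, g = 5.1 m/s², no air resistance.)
H = v₀²sin²(θ)/(2g) (with unit conversion) = 868.5 in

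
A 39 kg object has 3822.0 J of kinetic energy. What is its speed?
KE = ½mv² → v = √(2KE/m) = √(2×3822.0/39) = 14.0 m/s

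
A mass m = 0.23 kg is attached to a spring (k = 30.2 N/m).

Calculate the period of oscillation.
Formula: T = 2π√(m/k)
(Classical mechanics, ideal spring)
T = 2π√(m/k) = 2π√(0.23/30.2) = 0.5483 s; f = 1/T = 1.824 Hz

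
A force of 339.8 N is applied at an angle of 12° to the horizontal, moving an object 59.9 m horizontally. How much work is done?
W = Fd cosθ = 339.8×59.9×cos(12°) = 19909.0 J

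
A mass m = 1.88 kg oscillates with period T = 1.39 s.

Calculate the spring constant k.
T = 2π√(m/k) → k = m(2π/T)² = 1.88×(2π/1.39)² = 38.41 N/m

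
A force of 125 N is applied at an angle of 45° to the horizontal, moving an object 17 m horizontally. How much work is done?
W = Fd cosθ = 125×17×cos(45°) = 1502.6 J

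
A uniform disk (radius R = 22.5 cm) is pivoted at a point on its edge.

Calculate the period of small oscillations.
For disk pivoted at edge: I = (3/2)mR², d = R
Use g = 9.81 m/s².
I/m = (3/2)R² = 0.07594 m²; d = R = 0.225 m
T = 2π√((3/2)R²/(gR)) = 2π√(3R/(2g)) = 1.165 s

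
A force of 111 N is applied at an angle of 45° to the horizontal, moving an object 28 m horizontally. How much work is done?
W = Fd cosθ = 111×28×cos(45°) = 2197.7 J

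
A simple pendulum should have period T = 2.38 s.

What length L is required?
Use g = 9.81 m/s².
T = 2π√(L/g) → L = g(T/2π)² = 9.81×(2.38/2π)² = 1.408 m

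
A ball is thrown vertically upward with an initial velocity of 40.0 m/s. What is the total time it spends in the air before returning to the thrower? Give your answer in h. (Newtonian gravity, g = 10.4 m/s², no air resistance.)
t_total = 2v₀/g (with unit conversion) = 0.002137 h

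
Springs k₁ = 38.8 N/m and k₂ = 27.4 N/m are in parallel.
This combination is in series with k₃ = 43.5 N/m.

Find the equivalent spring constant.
k₁₂ = k₁ + k₂ = 66.2 N/m (parallel)
1/k_eq = 1/k₁₂ + 1/k₃ → k_eq = 26.25 N/m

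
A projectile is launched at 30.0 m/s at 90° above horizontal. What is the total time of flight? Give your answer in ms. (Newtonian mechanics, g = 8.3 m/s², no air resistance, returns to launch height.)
T = 2v₀sin(θ)/g (with unit conversion) = 7229.0 ms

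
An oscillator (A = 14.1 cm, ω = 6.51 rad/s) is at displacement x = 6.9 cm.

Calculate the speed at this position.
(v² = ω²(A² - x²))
v = ω√(A² − x²) = 6.51×√(0.141² − 0.069²) = 0.8005 m/s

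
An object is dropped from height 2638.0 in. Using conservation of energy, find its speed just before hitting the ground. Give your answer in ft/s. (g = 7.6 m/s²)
mgh = ½mv² → v = √(2gh) = √(2×7.6×67.01) = 31.91 m/s = 104.7 ft/s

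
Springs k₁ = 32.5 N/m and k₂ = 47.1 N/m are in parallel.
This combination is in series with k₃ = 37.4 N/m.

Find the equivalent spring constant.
k₁₂ = k₁ + k₂ = 79.6 N/m (parallel)
1/k_eq = 1/k₁₂ + 1/k₃ → k_eq = 25.44 N/m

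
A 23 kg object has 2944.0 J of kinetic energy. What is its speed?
KE = ½mv² → v = √(2KE/m) = √(2×2944.0/23) = 16.0 m/s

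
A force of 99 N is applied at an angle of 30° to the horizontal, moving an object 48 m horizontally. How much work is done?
W = Fd cosθ = 99×48×cos(30°) = 4115.4 J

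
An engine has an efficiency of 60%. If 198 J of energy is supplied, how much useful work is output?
W_out = η × W_in = 0.6 × 198 = 118.8 J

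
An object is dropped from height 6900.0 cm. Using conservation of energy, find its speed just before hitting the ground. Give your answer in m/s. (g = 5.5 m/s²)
mgh = ½mv² → v = √(2gh) = √(2×5.5×69) = 27.55 m/s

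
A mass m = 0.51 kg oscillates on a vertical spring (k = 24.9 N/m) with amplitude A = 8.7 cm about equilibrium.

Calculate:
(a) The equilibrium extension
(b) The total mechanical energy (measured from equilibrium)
x_eq = mg/k = 0.51×9.81/24.9 = 0.2009 m = 20.09 cm
E = ½kA² = ½×24.9×(0.087)² = 0.09423 J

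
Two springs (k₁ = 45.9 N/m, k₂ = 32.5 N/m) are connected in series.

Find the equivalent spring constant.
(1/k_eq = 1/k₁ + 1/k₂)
1/k_eq = 1/45.9 + 1/32.5 = 0.052556; k_eq = 19.03 N/m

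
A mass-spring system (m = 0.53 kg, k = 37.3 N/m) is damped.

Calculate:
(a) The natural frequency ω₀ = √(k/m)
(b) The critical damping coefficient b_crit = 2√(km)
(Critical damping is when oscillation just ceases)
ω₀ = √(k/m) = √(37.3/0.53) = 8.389 rad/s
b_crit = 2√(km) = 2√(37.3×0.53) = 8.892 kg/s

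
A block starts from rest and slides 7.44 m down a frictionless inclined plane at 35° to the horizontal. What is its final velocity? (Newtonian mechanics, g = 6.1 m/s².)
a = g sin(θ) = 6.1 × sin(35°) = 3.5 m/s²
v = √(2ad) = √(2 × 3.5 × 7.44) = 7.22 m/s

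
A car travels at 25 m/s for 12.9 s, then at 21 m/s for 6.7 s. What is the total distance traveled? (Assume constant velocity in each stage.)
d₁ = v₁t₁ = 25 × 12.9 = 322.5 m
d₂ = v₂t₂ = 21 × 6.7 = 140.7 m
d_total = 322.5 + 140.7 = 463.2 m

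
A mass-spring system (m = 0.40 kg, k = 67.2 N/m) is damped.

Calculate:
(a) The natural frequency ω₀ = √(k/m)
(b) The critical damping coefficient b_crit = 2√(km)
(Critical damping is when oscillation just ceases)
ω₀ = √(k/m) = √(67.2/0.4) = 12.96 rad/s
b_crit = 2√(km) = 2√(67.2×0.4) = 10.37 kg/s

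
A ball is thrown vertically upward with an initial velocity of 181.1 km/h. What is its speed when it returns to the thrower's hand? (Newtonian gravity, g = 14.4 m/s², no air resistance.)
By conservation of energy, the ball returns at the same speed = 181.1 km/h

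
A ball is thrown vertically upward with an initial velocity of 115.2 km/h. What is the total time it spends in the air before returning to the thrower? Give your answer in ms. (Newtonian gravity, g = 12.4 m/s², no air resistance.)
t_total = 2v₀/g (with unit conversion) = 5161.0 ms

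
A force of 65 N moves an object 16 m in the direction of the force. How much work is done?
W = Fd = 65×16 = 1040.0 J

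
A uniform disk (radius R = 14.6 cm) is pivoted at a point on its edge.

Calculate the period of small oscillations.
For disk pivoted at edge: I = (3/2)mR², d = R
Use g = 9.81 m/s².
I/m = (3/2)R² = 0.03197 m²; d = R = 0.146 m
T = 2π√((3/2)R²/(gR)) = 2π√(3R/(2g)) = 0.9388 s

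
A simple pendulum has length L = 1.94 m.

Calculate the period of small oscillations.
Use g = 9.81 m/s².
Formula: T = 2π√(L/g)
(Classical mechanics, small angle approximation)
T = 2π√(L/g) = 2π√(1.94/9.81) = 2.794 s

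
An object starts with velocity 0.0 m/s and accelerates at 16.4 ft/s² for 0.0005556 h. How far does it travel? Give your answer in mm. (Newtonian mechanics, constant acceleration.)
d = v₀t + ½at² (with unit conversion) = 9999.0 mm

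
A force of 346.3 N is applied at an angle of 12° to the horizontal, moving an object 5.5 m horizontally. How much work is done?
W = Fd cosθ = 346.3×5.5×cos(12°) = 1863.0 J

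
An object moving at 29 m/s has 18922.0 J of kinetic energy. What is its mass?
KE = ½mv² → m = 2KE/v² = 2×18922.0/29² = 45.0 kg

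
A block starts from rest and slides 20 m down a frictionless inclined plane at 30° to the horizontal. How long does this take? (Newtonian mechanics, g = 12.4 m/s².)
a = g sin(θ) = 12.4 × sin(30°) = 6.2 m/s²
t = √(2d/a) = √(2 × 20 / 6.2) = 2.54 s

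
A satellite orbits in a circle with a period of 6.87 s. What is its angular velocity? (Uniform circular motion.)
ω = 2π/T = 2π/6.87 = 0.9146 rad/s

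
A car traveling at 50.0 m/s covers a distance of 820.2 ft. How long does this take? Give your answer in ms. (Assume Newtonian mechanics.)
t = d/v (with unit conversion) = 5000.0 ms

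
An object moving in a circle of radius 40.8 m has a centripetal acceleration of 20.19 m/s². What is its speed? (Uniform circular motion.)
v = √(a_c × r) = √(20.19 × 40.8) = 28.7 m/s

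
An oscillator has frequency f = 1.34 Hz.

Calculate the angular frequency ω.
ω = 2πf = 2π×1.34 = 8.419 rad/s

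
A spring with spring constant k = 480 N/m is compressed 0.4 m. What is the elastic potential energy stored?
PE = ½kx² = ½×480×0.4² = 38.4 J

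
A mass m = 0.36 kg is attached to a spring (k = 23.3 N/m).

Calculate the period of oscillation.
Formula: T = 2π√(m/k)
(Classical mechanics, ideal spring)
T = 2π√(m/k) = 2π√(0.36/23.3) = 0.781 s; f = 1/T = 1.28 Hz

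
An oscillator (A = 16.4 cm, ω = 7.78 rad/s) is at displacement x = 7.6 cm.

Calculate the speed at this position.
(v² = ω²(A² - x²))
v = ω√(A² − x²) = 7.78×√(0.164² − 0.076²) = 1.131 m/s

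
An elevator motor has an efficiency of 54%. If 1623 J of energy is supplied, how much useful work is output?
W_out = η × W_in = 0.54 × 1623 = 876.42 J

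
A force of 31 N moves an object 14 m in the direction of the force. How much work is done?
W = Fd = 31×14 = 434.0 J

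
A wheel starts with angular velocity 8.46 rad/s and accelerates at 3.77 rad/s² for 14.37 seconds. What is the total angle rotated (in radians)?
θ = ω₀t + ½αt² = 8.46×14.37 + ½×3.77×14.37² = 510.82 rad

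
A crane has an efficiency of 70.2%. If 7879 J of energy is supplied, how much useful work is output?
W_out = η × W_in = 0.702 × 7879 = 5531.1 J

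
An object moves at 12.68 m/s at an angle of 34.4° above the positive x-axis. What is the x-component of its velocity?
vₓ = v cos(θ) = 12.68 × cos(34.4°) = 10.46 m/s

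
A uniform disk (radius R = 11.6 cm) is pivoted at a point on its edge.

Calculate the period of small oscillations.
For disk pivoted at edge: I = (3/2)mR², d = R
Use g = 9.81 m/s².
I/m = (3/2)R² = 0.02018 m²; d = R = 0.116 m
T = 2π√((3/2)R²/(gR)) = 2π√(3R/(2g)) = 0.8368 s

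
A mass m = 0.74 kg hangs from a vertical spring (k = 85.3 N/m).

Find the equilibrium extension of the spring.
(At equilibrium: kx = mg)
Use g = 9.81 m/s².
x_eq = mg/k = 0.74×9.81/85.3 = 0.0851 m = 8.51 cm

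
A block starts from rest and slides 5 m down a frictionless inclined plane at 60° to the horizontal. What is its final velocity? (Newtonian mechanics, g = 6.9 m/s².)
a = g sin(θ) = 6.9 × sin(60°) = 5.98 m/s²
v = √(2ad) = √(2 × 5.98 × 5) = 7.73 m/s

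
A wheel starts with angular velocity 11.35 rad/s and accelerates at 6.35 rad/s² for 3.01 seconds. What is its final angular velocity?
ω = ω₀ + αt = 11.35 + 6.35 × 3.01 = 30.46 rad/s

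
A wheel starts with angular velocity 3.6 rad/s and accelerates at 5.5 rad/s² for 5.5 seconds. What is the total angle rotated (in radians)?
θ = ω₀t + ½αt² = 3.6×5.5 + ½×5.5×5.5² = 102.99 rad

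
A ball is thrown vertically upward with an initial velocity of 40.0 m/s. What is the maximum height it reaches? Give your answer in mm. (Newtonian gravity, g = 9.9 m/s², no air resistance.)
h_max = v₀²/(2g) (with unit conversion) = 80810.0 mm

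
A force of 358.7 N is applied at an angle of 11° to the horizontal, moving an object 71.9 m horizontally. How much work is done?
W = Fd cosθ = 358.7×71.9×cos(11°) = 25317.0 J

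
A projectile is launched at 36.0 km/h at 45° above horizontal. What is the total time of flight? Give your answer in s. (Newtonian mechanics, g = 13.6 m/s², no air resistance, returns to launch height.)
T = 2v₀sin(θ)/g (with unit conversion) = 1.04 s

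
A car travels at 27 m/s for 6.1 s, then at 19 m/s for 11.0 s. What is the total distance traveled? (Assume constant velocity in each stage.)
d₁ = v₁t₁ = 27 × 6.1 = 164.7 m
d₂ = v₂t₂ = 19 × 11.0 = 209 m
d_total = 164.7 + 209 = 373.7 m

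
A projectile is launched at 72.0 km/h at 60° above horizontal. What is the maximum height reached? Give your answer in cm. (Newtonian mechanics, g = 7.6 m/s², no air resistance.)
H = v₀²sin²(θ)/(2g) (with unit conversion) = 1974.0 cm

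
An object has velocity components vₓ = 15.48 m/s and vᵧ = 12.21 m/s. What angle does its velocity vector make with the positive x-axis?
θ = arctan(vᵧ/vₓ) = arctan(12.21/15.48) = 38.26°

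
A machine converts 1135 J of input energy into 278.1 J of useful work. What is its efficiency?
η = W_out/W_in = 278.1/1135 = 0.245 = 24.5%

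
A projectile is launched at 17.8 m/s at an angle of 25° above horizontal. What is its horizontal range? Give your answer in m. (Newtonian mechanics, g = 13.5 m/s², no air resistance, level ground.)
R = v₀² sin(2θ) / g = 17.98 m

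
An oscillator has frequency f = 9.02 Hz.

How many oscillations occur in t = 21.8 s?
n = f×t = 9.02×21.8 = 196.6 oscillations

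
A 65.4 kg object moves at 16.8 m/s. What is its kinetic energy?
KE = ½mv² = ½×65.4×16.8² = 9229.248 J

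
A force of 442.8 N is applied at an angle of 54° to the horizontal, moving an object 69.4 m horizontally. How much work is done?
W = Fd cosθ = 442.8×69.4×cos(54°) = 18063.0 J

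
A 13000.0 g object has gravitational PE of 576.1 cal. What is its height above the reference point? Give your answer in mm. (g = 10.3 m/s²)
PE = mgh → h = PE/(mg) = 2410 J / (13 kg × 10.3 m/s²) = 18 m = 18000.0 mm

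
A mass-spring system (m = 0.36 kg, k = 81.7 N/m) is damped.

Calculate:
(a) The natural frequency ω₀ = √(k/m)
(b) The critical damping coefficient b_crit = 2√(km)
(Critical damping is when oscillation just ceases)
ω₀ = √(k/m) = √(81.7/0.36) = 15.06 rad/s
b_crit = 2√(km) = 2√(81.7×0.36) = 10.85 kg/s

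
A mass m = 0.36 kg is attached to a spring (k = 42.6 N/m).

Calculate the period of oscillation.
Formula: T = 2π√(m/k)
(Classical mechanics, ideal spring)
T = 2π√(m/k) = 2π√(0.36/42.6) = 0.5776 s; f = 1/T = 1.731 Hz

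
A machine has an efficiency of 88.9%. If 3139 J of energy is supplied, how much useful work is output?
W_out = η × W_in = 0.889 × 3139 = 2790.6 J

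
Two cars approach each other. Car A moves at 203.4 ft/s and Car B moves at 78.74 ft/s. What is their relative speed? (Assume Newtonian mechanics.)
v_rel = v_A + v_B = 203.4 + 78.74 = 282.1 ft/s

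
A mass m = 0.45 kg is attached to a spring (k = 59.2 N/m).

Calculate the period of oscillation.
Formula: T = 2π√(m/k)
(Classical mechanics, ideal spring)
T = 2π√(m/k) = 2π√(0.45/59.2) = 0.5478 s; f = 1/T = 1.825 Hz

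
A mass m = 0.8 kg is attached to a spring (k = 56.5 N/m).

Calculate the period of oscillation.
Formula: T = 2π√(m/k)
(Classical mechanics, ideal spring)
T = 2π√(m/k) = 2π√(0.8/56.5) = 0.7477 s; f = 1/T = 1.338 Hz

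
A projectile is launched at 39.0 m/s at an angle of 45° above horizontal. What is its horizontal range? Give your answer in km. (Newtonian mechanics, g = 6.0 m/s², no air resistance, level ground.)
R = v₀² sin(2θ) / g (with unit conversion) = 0.2535 km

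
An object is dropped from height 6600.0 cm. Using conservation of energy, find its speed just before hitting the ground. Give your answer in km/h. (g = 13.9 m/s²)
mgh = ½mv² → v = √(2gh) = √(2×13.9×66) = 42.83 m/s = 154.2 km/h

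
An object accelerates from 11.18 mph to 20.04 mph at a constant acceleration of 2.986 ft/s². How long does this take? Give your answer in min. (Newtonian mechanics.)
t = (v - v₀)/a (with unit conversion) = 0.07253 min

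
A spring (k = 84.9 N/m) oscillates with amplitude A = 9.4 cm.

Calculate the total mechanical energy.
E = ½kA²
E = ½kA² = ½×84.9×(0.094)² = 0.3751 J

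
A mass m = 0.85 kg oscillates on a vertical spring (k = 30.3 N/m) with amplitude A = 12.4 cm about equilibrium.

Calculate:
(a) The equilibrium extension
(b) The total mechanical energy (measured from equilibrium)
x_eq = mg/k = 0.85×9.81/30.3 = 0.2752 m = 27.52 cm
E = ½kA² = ½×30.3×(0.124)² = 0.2329 J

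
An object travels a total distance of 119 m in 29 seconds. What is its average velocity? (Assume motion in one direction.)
v_avg = Δd / Δt = 119 / 29 = 4.1 m/s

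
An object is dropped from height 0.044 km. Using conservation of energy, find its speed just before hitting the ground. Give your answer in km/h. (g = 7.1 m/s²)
mgh = ½mv² → v = √(2gh) = √(2×7.1×44) = 25 m/s = 89.99 km/h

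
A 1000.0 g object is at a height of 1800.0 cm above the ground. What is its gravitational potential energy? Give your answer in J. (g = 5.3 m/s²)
PE = mgh = 1 kg × 5.3 m/s² × 18 m = 95.4 J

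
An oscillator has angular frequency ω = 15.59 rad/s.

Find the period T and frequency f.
T = 2π/ω = 2π/15.59 = 0.403 s; f = ω/2π = 2.481 Hz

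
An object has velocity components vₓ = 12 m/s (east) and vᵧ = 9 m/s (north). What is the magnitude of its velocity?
|v| = √(vₓ² + vᵧ²) = √(12² + 9²) = √(225) = 15.0 m/s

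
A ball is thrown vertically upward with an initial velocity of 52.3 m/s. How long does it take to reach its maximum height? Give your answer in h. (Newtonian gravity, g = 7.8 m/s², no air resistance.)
t_up = v₀/g (with unit conversion) = 0.001863 h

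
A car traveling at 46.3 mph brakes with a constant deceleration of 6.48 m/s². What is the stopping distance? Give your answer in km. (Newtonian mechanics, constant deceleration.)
d = v₀² / (2a) (with unit conversion) = 0.03306 km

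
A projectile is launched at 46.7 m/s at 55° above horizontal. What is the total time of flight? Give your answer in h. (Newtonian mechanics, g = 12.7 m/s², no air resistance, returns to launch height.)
T = 2v₀sin(θ)/g (with unit conversion) = 0.001673 h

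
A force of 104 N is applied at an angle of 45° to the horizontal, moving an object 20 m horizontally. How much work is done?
W = Fd cosθ = 104×20×cos(45°) = 1470.8 J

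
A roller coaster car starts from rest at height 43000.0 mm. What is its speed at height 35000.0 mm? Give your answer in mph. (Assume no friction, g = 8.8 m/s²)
mgh₁ = ½mv₂² + mgh₂ → v₂ = √(2g(h₁−h₂)) = √(2×8.8×(43−35)) = 11.87 m/s = 26.54 mph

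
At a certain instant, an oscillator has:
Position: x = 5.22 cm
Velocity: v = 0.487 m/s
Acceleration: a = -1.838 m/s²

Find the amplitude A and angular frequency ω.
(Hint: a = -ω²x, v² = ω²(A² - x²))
a = −ω²x → ω = √(|a|/x) = √(1.838/0.0522) = 5.934 rad/s
v² = ω²(A² − x²) → A = √(x² + v²/ω²) = √(0.0522² + 0.487²/5.934²) = 0.09727 m = 9.727 cm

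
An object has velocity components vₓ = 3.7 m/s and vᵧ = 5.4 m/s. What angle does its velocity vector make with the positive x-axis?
θ = arctan(vᵧ/vₓ) = arctan(5.4/3.7) = 55.58°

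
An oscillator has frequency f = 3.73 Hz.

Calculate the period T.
T = 1/f = 1/3.73 = 0.2681 s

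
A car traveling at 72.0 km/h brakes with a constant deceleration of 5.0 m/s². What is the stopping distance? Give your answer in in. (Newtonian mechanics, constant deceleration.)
d = v₀² / (2a) (with unit conversion) = 1575.0 in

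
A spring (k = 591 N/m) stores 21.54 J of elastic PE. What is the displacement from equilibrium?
PE = ½kx² → x = √(2PE/k) = √(2×21.54/591) = 0.27 m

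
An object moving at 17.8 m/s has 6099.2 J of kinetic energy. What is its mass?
KE = ½mv² → m = 2KE/v² = 2×6099.2/17.8² = 38.5 kg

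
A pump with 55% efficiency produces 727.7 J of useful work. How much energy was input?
W_in = W_out/η = 727.7/0.55 = 1323.1 J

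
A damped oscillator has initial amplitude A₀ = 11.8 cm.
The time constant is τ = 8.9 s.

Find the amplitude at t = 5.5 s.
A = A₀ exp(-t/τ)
A = A₀ exp(−t/τ) = 11.8×exp(−5.5/8.9) = 6.361 cm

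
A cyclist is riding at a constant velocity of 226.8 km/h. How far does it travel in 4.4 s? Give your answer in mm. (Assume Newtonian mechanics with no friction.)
d = vt (with unit conversion) = 277200.0 mm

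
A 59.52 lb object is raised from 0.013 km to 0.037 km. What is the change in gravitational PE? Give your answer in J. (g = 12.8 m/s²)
ΔPE = mg(h₂ − h₁) = 27 kg × 12.8 m/s² × (37 − 13) m = 8294 J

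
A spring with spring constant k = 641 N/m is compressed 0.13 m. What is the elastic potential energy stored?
PE = ½kx² = ½×641×0.13² = 5.416 J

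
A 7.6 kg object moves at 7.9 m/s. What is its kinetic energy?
KE = ½mv² = ½×7.6×7.9² = 237.158 J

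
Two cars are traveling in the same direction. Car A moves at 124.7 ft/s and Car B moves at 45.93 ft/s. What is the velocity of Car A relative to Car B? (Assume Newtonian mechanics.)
v_rel = v_A - v_B = 124.7 - 45.93 = 78.77 ft/s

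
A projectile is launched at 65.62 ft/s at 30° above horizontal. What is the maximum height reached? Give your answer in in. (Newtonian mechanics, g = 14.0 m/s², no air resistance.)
H = v₀²sin²(θ)/(2g) (with unit conversion) = 140.6 in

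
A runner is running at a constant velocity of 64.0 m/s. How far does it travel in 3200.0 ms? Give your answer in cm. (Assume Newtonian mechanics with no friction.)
d = vt (with unit conversion) = 20480.0 cm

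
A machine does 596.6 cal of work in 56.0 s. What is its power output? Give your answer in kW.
P = W/t = 2496 J / 56 s = 44.57 W = 0.04457 kW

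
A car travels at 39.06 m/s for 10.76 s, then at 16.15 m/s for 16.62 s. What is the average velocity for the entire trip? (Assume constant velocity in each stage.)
d₁ = v₁t₁ = 39.06 × 10.76 = 420.286 m
d₂ = v₂t₂ = 16.15 × 16.62 = 268.413 m
d_total = 688.7 m, t_total = 27.38 s
v_avg = d_total/t_total = 688.7/27.38 = 25.15 m/s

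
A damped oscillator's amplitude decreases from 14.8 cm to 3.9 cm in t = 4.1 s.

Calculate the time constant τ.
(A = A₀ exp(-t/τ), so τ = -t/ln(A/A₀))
A/A₀ = 3.9/14.8 = 0.2635; ln(A/A₀) = -1.334
τ = −t/ln(A/A₀) = −4.1/-1.334 = 3.074 s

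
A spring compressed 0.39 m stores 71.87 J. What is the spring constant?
PE = ½kx² → k = 2PE/x² = 2×71.87/0.39² = 945.0 N/m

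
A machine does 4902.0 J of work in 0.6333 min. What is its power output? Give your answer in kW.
P = W/t = 4902 J / 38 s = 129 W = 0.129 kW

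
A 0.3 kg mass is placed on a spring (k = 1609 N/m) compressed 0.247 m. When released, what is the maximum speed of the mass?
½kx² = ½mv² → v = x√(k/m) = 0.247×√(1609/0.3) = 18.09 m/s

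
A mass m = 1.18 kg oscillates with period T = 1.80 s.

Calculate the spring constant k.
T = 2π√(m/k) → k = m(2π/T)² = 1.18×(2π/1.8)² = 14.38 N/m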